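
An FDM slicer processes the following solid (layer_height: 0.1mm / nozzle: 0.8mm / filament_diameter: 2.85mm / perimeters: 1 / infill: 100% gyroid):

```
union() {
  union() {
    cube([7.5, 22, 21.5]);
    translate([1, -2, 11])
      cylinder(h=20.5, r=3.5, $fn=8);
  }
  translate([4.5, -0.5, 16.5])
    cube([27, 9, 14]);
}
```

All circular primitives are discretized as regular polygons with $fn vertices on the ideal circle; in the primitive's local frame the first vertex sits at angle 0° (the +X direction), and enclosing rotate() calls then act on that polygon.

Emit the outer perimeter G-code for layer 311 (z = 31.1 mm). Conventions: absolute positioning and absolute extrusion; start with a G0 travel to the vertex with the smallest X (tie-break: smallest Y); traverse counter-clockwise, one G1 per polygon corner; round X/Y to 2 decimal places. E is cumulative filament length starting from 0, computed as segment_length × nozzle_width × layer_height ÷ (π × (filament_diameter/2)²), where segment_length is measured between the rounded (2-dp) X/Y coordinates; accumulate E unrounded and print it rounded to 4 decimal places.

At z = 31.1 mm: the cube does not reach this height (z outside [0, 21.5]); the cylinder at (1, -2): section is a regular 8-gon, circumradius r=3.5; Merging all regions: only the r=3.5 cylinder at (1, -2) is present, so the union is just that shape — 1 connected region; the cube at (4.5, -0.5) is absent (z outside [16.5, 30.5]); Merging all regions: only that combined region is present, so the union is just that shape — 1 connected region. The outline is a single polygon with 8 vertices. Extrusion per mm of travel: 0.8 × 0.1 / (π × 1.425²) = 0.012540. Accumulating E over each segment gives final E = 0.2685.

G0 X-2.50 Y-2.00 Z31.10
G1 X-1.47 Y-4.47 E0.0336
G1 X1.00 Y-5.50 E0.0671
G1 X3.47 Y-4.47 E0.1007
G1 X4.50 Y-2.00 E0.1342
G1 X3.47 Y0.47 E0.1678
G1 X1.00 Y1.50 E0.2014
G1 X-1.47 Y0.47 E0.2349
G1 X-2.50 Y-2.00 E0.2685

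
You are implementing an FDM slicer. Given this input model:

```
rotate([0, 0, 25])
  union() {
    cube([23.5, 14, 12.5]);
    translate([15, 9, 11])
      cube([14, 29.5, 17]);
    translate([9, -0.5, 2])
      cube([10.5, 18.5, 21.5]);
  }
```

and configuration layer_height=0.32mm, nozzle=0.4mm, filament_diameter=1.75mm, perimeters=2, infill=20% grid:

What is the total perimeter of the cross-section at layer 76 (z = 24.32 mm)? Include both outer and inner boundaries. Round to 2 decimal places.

87.00 mm

At z = 24.32 mm: the cube does not reach this height (z outside [0, 12.5]); the cube at (15, 9) (footprint 14×29.5) is included at this height (perimeter 87.00 mm); the cube at (9, -0.5) is absent (z outside [2, 23.5]); Taking the union: only the 14×29.5 cube at (15, 9) is present, so the union is just that shape — boundary = 87.00 mm; (rotated 25° about Z; rotation is an isometry so areas/perimeters/island counts are preserved). Overall, the cross-section is a single solid region. Total boundary length (outer) = 87.00 mm.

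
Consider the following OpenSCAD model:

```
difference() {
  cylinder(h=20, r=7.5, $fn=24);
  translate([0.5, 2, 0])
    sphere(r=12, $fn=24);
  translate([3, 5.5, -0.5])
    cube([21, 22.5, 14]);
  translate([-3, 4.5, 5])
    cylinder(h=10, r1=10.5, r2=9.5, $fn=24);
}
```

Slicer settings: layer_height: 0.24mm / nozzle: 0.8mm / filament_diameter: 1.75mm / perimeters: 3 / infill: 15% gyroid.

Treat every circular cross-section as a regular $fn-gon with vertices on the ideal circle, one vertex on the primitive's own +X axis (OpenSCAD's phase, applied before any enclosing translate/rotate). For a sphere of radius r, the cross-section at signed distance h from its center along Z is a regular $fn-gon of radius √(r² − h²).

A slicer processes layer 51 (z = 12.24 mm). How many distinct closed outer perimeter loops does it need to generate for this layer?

1

At z = 12.24 mm: the r=7.5 cylinder contributes a regular 24-gon of circumradius 7.5; the sphere at (0.5, 2) is not intersected at this z (|z−center|=12.240 > r=12); the cube at (3, 5.5) (footprint 21×22.5) is included at this height; the cone at (-3, 4.5) (r1=10.5→r2=9.5) has section circumradius 9.776 here — a regular 24-gon; Taking the first minus the rest: starting from the r=7.5 cylinder, the 21×22.5 cube at (3, 5.5) partially overlaps it — only the 1.51 mm² overlap (of its 472.50 mm²) is removed, clipping the outline; the cone at (-3, 4.5) partially overlaps it — only the 134.27 mm² overlap (of its 296.82 mm²) is removed, clipping the outline — 1 connected region. The result has 1 disconnected region.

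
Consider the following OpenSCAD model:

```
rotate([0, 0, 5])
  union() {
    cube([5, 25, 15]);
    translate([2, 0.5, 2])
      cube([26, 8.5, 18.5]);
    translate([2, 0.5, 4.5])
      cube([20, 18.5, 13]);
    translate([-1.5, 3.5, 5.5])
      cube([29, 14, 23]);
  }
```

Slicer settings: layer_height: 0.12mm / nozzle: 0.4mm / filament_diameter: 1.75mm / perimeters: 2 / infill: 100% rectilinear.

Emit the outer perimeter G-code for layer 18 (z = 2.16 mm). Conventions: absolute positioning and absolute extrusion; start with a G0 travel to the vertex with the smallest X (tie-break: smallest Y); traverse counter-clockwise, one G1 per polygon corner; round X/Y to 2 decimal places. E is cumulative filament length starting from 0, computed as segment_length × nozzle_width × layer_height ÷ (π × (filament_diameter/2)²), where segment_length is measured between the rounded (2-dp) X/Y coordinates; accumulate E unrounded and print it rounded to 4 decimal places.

G0 X-2.18 Y24.90 Z2.16
G1 X0.00 Y0.00 E0.4988
G1 X4.98 Y0.44 E0.5986
G1 X4.94 Y0.93 E0.6084
G1 X27.85 Y2.94 E1.0673
G1 X27.11 Y11.41 E1.2370
G1 X4.20 Y9.40 E1.6960
G1 X2.80 Y25.34 E2.0153
G1 X-2.18 Y24.90 E2.1151

At z = 2.16 mm: the cube (footprint 5×25) is included at this height; the 26×8.5 cube at (2, 0.5) contributes its full rectangle; the cube at (2, 0.5) is absent (z outside [4.5, 17.5]); the cube at (-1.5, 3.5) is not intersected at this z (z outside [5.5, 28.5]); Taking the union: the regions partially overlap (shared area 25.50 mm²), so overlapping operands fuse into one piece — 1 connected region; (whole slice rotated 5° about Z — lengths, areas and connectivity unchanged). The outline is a single polygon with 8 vertices. Extrusion per mm of travel: 0.4 × 0.12 / (π × 0.875²) = 0.019956. Accumulating E over each segment gives final E = 2.1151.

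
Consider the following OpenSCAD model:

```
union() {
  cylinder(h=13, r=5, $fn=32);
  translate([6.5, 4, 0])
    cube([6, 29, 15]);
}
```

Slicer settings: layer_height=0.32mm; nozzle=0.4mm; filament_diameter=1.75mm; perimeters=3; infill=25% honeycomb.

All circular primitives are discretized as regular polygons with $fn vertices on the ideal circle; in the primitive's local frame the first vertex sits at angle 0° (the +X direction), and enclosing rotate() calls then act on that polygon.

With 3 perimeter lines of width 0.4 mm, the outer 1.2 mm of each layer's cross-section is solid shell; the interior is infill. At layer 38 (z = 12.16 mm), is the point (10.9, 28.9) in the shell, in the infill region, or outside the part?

At z = 12.16 mm: the cylinder: section is a regular 32-gon, circumradius r=5; the cube at (6.5, 4) (footprint 6×29) is included at this height; Merging all regions: the 2 present regions are separate (no shared area or edge), so areas and boundary lengths simply add and each stays a separate island — 2 connected regions. Overall, the cross-section has 2 separate islands. The nearest boundary edge runs (12.50, 33.00)→(12.50, 4.00); distance from the point to it = 1.60 mm. (Shell/infill is judged within the island containing the point — the largest one.) The point is inside the cross-section and 1.60 mm from the nearest boundary — more than the 1.2 mm shell width (3 × 0.4), so it's in the infill interior.

infill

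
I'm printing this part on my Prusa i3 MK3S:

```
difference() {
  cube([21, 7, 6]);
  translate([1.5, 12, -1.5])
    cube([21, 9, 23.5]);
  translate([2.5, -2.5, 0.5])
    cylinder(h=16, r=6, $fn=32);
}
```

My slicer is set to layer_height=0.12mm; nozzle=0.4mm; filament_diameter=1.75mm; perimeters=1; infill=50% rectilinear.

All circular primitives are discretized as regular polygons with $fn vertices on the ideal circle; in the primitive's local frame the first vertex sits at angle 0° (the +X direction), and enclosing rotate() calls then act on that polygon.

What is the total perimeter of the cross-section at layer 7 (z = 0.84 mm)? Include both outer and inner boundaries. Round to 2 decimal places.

54.54 mm

At z = 0.84 mm: the 21×7 cube contributes its full rectangle (perimeter 56.00 mm); the cube at (1.5, 12) is present — its section is the full 21×9 rectangle (perimeter 60.00 mm); the r=6 cylinder at (2.5, -2.5) gives a regular 32-gon of circumradius 6 (constant along its height) (perimeter = 2·32·6.000·sin(180°/32) = 37.64 mm); Taking the first minus the rest: starting from the 21×7 cube, the 21×9 cube at (1.5, 12) misses the remaining region (no effect); the r=6 cylinder at (2.5, -2.5) partially overlaps it — only the 21.84 mm² overlap (of its 112.37 mm²) is removed, clipping the outline — boundary = 54.54 mm. Overall, the cross-section is a single solid region. Total boundary length (outer) = 54.54 mm.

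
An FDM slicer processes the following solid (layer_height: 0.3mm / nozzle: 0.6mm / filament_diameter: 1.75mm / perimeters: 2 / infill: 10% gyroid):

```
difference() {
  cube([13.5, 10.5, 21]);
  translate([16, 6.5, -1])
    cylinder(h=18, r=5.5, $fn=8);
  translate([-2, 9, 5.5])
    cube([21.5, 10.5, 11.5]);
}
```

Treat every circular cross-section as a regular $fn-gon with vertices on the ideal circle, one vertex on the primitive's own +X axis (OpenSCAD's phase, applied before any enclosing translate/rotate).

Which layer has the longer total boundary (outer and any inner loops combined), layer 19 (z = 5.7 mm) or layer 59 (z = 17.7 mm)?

Layer 19 (z = 5.7): the cube (footprint 13.5×10.5) is included at this height (perimeter 48.00 mm); the cylinder at (16, 6.5): section is a regular 8-gon, circumradius r=5.5 (perimeter = 2·8·5.500·sin(180°/8) = 33.68 mm); the cube at (-2, 9) is present — its section is the full 21.5×10.5 rectangle (perimeter 64.00 mm); After the difference (first − rest): starting from the 13.5×10.5 cube, the r=5.5 cylinder at (16, 6.5) partially overlaps it — only the 17.61 mm² overlap (of its 85.56 mm²) is removed, clipping the outline; the 21.5×10.5 cube at (-2, 9) partially overlaps it — only the 17.78 mm² overlap (of its 225.75 mm²) is removed, clipping the outline — boundary = 44.49 mm. So its perimeter = 44.49 mm. Layer 59 (z = 17.7): the cube is present — its section is the full 13.5×10.5 rectangle (perimeter 48.00 mm); the cylinder at (16, 6.5) is absent (z outside [-1, 17]); the cube at (-2, 9) is absent (z outside [5.5, 17]); Taking the first minus the rest: none of the subtracted shapes is present at this height, so the 13.5×10.5 cube is unchanged — boundary = 48.00 mm. So its perimeter = 48.00 mm. Layer 59 is larger (48.00 vs 44.49 mm).

layer 59 (z = 17.7 mm)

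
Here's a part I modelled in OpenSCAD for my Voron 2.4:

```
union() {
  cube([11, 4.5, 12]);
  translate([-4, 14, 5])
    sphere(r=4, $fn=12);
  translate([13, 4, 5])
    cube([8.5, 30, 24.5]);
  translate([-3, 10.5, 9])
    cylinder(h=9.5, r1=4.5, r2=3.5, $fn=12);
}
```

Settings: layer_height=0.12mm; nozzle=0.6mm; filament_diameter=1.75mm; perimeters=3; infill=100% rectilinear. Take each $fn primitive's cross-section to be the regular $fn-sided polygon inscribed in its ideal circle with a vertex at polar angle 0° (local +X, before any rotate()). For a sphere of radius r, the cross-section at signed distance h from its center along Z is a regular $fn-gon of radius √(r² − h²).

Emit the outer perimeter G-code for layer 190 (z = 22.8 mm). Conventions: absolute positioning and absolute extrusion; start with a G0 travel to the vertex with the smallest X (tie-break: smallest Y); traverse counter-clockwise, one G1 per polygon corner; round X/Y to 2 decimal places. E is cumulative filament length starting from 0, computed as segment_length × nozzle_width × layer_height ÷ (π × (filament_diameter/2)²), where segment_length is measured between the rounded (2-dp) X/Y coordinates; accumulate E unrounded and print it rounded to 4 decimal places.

G0 X13.00 Y4.00 Z22.80
G1 X21.50 Y4.00 E0.2544
G1 X21.50 Y34.00 E1.1525
G1 X13.00 Y34.00 E1.4069
G1 X13.00 Y4.00 E2.3049

At z = 22.8 mm: the cube is absent (z outside [0, 12]); the sphere at (-4, 14) is absent (|z−center|=17.800 > r=4); the 8.5×30 cube at (13, 4) contributes its full rectangle; the cone at (-3, 10.5) is absent (z outside [9, 18.5]); Merging all regions: only the 8.5×30 cube at (13, 4) is present, so the union is just that shape — 1 connected region. The outline is a single polygon with 4 vertices. Extrusion per mm of travel: 0.6 × 0.12 / (π × 0.875²) = 0.029934. Accumulating E over each segment gives final E = 2.3049.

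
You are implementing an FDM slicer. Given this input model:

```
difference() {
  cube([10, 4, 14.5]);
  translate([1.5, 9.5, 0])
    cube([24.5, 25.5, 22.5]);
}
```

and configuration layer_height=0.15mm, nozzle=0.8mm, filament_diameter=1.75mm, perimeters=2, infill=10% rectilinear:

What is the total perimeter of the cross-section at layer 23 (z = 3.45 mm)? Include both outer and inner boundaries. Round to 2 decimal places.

At z = 3.45 mm: the 10×4 cube contributes its full rectangle (perimeter 28.00 mm); the cube at (1.5, 9.5) (footprint 24.5×25.5) is included at this height (perimeter 100.00 mm); Subtracting the remaining from the first: starting from the 10×4 cube, the 24.5×25.5 cube at (1.5, 9.5) misses the remaining region (no effect) — boundary = 28.00 mm. Overall, the cross-section is a single solid region. Total boundary length (outer) = 28.00 mm.

28.00 mm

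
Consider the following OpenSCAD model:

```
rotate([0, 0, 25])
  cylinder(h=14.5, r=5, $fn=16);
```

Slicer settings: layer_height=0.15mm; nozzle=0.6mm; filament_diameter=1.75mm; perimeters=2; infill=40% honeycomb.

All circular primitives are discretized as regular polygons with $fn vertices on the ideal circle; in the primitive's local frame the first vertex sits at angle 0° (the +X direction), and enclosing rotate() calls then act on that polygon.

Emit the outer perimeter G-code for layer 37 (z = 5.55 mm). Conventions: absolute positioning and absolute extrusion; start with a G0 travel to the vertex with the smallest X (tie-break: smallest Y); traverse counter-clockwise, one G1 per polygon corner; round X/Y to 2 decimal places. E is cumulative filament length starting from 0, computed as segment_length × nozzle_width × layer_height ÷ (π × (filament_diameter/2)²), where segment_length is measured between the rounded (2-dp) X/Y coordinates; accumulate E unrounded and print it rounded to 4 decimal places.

At z = 5.55 mm: the r=5 cylinder gives a regular 16-gon of circumradius 5 (constant along its height); (rotated 25° about Z; rotation is an isometry so areas/perimeters/island counts are preserved). The outline is a single polygon with 16 vertices. Extrusion per mm of travel: 0.6 × 0.15 / (π × 0.875²) = 0.037418. Accumulating E over each segment gives final E = 1.1684.

G0 X-5.00 Y-0.22 Z5.55
G1 X-4.53 Y-2.11 E0.0729
G1 X-3.38 Y-3.69 E0.1460
G1 X-1.71 Y-4.70 E0.2190
G1 X0.22 Y-5.00 E0.2921
G1 X2.11 Y-4.53 E0.3650
G1 X3.69 Y-3.38 E0.4381
G1 X4.70 Y-1.71 E0.5111
G1 X5.00 Y0.22 E0.5842
G1 X4.53 Y2.11 E0.6571
G1 X3.38 Y3.69 E0.7302
G1 X1.71 Y4.70 E0.8032
G1 X-0.22 Y5.00 E0.8763
G1 X-2.11 Y4.53 E0.9492
G1 X-3.69 Y3.38 E1.0223
G1 X-4.70 Y1.71 E1.0953
G1 X-5.00 Y-0.22 E1.1684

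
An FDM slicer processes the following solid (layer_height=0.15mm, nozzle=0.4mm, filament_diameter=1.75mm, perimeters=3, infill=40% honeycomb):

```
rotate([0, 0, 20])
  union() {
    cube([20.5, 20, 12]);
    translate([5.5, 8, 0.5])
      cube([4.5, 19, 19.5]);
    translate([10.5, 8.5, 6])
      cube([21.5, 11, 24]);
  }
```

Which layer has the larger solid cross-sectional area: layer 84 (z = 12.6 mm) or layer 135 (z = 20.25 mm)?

layer 84 (z = 12.6 mm)

Layer 84 (z = 12.6): the cube is absent (z outside [0, 12]); the 4.5×19 cube at (5.5, 8) contributes its full rectangle (area 85.50 mm²); the cube at (10.5, 8.5) (footprint 21.5×11) is included at this height (area 236.50 mm²); Taking the union: the 2 present regions are separate (no shared area or edge), so areas and boundary lengths simply add and each stays a separate island — area = 322.00 mm²; (whole slice rotated 20° about Z — lengths, areas and connectivity unchanged). So its area = 322.00 mm². Layer 135 (z = 20.25): the cube is absent (z outside [0, 12]); the cube at (5.5, 8) is absent (z outside [0.5, 20]); the cube at (10.5, 8.5) is present — its section is the full 21.5×11 rectangle (area 236.50 mm²); Taking the union: only the 21.5×11 cube at (10.5, 8.5) is present, so the union is just that shape — area = 236.50 mm²; (rotated 20° about Z; rotation is an isometry so areas/perimeters/island counts are preserved). So its area = 236.50 mm². Layer 84 is larger (322.00 vs 236.50 mm²).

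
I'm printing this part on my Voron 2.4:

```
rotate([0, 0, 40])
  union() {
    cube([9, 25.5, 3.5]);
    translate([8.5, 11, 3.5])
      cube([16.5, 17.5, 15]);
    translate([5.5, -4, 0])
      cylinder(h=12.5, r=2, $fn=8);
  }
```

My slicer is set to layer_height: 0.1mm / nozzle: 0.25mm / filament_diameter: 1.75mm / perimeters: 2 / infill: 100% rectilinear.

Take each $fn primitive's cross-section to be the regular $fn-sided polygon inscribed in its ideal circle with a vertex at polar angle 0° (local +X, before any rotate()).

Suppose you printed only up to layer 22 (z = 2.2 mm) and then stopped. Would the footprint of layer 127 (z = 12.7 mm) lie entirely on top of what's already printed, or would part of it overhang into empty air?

part overhangs

Compare the two slices. At z = 2.2: the 9×25.5 cube contributes its full rectangle (area 229.50 mm²); the cube at (8.5, 11) is not intersected at this z (z outside [3.5, 18.5]); the cylinder at (5.5, -4): section is a regular 8-gon, circumradius r=2 (area = (8/2)·2.000²·sin(360°/8) = 11.31 mm²); Combining (union): the 2 present regions are separate (no shared area or edge), so areas and boundary lengths simply add and each stays a separate island — area = 240.81 mm²; (whole slice rotated 40° about Z — lengths, areas and connectivity unchanged). At z = 12.7: the cube is not intersected at this z (z outside [0, 3.5]); the cube at (8.5, 11) is present — its section is the full 16.5×17.5 rectangle (area 288.75 mm²); the cylinder at (5.5, -4) is absent (z outside [0, 12.5]); Combining (union): only the 16.5×17.5 cube at (8.5, 11) is present, so the union is just that shape — area = 288.75 mm²; (rotated 40° about Z; rotation is an isometry so areas/perimeters/island counts are preserved). Checking containment: at z = 12.7 the cross-section extends beyond the z = 2.2 cross-section by about 281.50 mm².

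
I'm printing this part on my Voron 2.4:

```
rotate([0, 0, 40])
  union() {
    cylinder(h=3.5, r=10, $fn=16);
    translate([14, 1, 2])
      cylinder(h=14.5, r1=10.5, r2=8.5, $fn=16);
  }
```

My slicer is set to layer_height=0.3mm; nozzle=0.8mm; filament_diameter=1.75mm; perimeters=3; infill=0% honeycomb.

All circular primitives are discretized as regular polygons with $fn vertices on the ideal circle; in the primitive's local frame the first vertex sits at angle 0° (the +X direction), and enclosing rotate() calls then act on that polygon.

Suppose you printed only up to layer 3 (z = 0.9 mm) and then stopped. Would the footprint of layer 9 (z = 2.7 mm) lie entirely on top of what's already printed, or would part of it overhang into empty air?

Compare the two slices. At z = 0.9: the r=10 cylinder gives a regular 16-gon of circumradius 10 (constant along its height) (area = (16/2)·10.000²·sin(360°/16) = 306.15 mm²); the cone at (14, 1) does not reach this height (z outside [2, 16.5]); Taking the union: only the r=10 cylinder is present, so the union is just that shape — area = 306.15 mm²; (rotated 40° about Z; rotation is an isometry so areas/perimeters/island counts are preserved). At z = 2.7: the cylinder: section is a regular 16-gon, circumradius r=10 (area = (16/2)·10.000²·sin(360°/16) = 306.15 mm²); the cone at (14, 1): at t=0.048 of its height the radius interpolates to r₁+(r₂−r₁)t = 10.403, giving a regular 16-gon of that circumradius (area = (16/2)·10.403²·sin(360°/16) = 331.35 mm²); Merging all regions: the regions partially overlap — summed areas 637.49 mm² minus the doubly-counted overlap 60.85 mm² gives 576.65 mm² — area = 576.65 mm²; (whole slice rotated 40° about Z — lengths, areas and connectivity unchanged). Checking containment: at z = 2.7 the cross-section extends beyond the z = 0.9 cross-section by about 270.50 mm².

part overhangs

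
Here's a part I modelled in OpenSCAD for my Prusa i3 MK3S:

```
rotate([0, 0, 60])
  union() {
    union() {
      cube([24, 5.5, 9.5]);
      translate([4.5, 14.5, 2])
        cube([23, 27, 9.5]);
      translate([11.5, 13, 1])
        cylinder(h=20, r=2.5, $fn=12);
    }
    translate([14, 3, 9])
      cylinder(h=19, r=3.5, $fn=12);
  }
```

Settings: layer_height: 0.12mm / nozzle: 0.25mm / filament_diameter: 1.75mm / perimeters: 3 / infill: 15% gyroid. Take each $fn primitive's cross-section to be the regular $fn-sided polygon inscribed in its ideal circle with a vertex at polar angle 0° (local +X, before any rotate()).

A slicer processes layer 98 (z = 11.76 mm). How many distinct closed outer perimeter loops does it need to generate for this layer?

2

At z = 11.76 mm: the cube does not reach this height (z outside [0, 9.5]); the cube at (4.5, 14.5) is not intersected at this z (z outside [2, 11.5]); the cylinder at (11.5, 13): section is a regular 12-gon, circumradius r=2.5; Taking the union: only the r=2.5 cylinder at (11.5, 13) is present, so the union is just that shape — 1 connected region; the cylinder at (14, 3): section is a regular 12-gon, circumradius r=3.5; Taking the union: the 2 present regions are separate (no shared area or edge), so areas and boundary lengths simply add and each stays a separate island — 2 connected regions; (whole slice rotated 60° about Z — lengths, areas and connectivity unchanged). The result has 2 disconnected regions.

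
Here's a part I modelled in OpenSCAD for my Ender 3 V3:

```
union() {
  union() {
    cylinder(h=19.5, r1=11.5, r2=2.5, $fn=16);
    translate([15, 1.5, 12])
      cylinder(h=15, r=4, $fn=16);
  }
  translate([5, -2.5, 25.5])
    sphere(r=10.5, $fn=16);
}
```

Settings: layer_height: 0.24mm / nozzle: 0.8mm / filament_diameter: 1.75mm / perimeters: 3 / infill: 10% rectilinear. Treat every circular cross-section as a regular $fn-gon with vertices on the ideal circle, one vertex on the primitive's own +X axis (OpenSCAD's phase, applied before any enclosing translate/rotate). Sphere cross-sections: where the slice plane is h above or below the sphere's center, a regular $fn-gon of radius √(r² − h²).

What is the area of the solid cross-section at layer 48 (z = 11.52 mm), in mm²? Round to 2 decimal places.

117.04 mm²

At z = 11.52 mm: the cone contributes a regular 16-gon of circumradius 6.183 (interpolated between r1=11.5 and r2=2.5 at t=0.591) (area = (16/2)·6.183²·sin(360°/16) = 117.04 mm²); the cylinder at (15, 1.5) is absent (z outside [12, 27]); Merging all regions: only the cone is present, so the union is just that shape — area = 117.04 mm²; the sphere at (5, -2.5) is absent (|z−center|=13.980 > r=10.5); Taking the union: only that combined region is present, so the union is just that shape — area = 117.04 mm². Overall, the cross-section is a single solid region. Net area = 117.04 mm².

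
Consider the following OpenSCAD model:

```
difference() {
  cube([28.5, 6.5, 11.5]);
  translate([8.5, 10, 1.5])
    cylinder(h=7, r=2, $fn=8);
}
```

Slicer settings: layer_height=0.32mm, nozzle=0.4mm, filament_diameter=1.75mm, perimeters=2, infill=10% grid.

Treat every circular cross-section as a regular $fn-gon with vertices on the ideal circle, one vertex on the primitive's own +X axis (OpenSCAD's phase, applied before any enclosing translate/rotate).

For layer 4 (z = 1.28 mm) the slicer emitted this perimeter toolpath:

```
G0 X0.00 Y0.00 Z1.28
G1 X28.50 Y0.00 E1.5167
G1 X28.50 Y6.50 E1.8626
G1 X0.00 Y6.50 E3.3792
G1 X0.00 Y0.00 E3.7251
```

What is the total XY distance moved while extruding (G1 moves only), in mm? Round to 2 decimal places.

70.00 mm

Sum the Euclidean lengths of each G1 segment: total = 70.00 mm.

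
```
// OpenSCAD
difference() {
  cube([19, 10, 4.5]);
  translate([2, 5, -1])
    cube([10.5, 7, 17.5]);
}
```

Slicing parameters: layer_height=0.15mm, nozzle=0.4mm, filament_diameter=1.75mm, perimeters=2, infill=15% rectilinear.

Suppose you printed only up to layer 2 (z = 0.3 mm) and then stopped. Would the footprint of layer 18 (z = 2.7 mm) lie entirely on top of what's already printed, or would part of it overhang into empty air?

entirely on top

Compare the two slices. At z = 0.3: the cube (footprint 19×10) is included at this height (area 190.00 mm²); the 10.5×7 cube at (2, 5) contributes its full rectangle (area 73.50 mm²); Subtracting the remaining from the first: starting from the 19×10 cube (190.00 mm²), the 10.5×7 cube at (2, 5) partially overlaps it — only the 52.50 mm² overlap (of its 73.50 mm²) is removed, clipping the outline — area = 137.50 mm². At z = 2.7: the cube is present — its section is the full 19×10 rectangle (area 190.00 mm²); the 10.5×7 cube at (2, 5) contributes its full rectangle (area 73.50 mm²); Subtracting the remaining from the first: starting from the 19×10 cube (190.00 mm²), the 10.5×7 cube at (2, 5) partially overlaps it — only the 52.50 mm² overlap (of its 73.50 mm²) is removed, clipping the outline — area = 137.50 mm². Checking containment: the cross-section at z = 2.7 is a subset of the cross-section at z = 0.3.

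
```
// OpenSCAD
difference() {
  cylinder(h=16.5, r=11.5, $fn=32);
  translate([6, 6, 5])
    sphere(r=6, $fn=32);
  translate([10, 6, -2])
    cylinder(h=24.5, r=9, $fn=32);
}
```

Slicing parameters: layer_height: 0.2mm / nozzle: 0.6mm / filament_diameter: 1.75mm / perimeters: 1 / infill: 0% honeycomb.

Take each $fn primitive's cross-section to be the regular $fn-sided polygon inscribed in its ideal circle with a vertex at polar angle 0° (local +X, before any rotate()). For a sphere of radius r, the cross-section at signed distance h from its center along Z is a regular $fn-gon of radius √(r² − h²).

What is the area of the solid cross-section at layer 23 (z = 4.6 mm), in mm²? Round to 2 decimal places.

At z = 4.6 mm: the cylinder: section is a regular 32-gon, circumradius r=11.5 (area = (32/2)·11.500²·sin(360°/32) = 412.81 mm²); the r=6 sphere at (6, 6) contributes a regular 32-gon of circumradius √(6²−0.4²) = 5.987 (area = (32/2)·5.987²·sin(360°/32) = 111.87 mm²); the r=9 cylinder at (10, 6) contributes a regular 32-gon of circumradius 9 (area = (32/2)·9.000²·sin(360°/32) = 252.84 mm²); Subtracting the remaining from the first: starting from the r=11.5 cylinder (412.81 mm²), the r=6 sphere at (6, 6) partially overlaps it — only the 84.87 mm² overlap (of its 111.87 mm²) is removed, clipping the outline; the r=9 cylinder at (10, 6) partially overlaps it — only the 23.84 mm² overlap (of its 252.84 mm²) is removed, clipping the outline — area = 304.11 mm². Overall, the cross-section is a single solid region. Net area = 304.11 mm².

304.11 mm²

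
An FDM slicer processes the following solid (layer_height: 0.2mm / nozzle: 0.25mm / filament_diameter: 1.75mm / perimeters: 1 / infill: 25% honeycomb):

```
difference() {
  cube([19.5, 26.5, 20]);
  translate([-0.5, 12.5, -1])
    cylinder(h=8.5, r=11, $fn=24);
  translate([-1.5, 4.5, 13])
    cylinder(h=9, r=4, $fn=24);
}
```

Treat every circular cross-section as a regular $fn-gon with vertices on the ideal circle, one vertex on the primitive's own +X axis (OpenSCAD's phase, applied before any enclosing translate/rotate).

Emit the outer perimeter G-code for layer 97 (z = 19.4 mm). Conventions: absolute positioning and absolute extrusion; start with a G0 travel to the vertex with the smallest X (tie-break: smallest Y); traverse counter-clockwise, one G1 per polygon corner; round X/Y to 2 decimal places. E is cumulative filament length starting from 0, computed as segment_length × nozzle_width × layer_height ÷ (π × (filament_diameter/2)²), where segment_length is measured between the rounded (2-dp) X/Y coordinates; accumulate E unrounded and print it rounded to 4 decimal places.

G0 X0.00 Y0.00 Z19.40
G1 X19.50 Y0.00 E0.4054
G1 X19.50 Y26.50 E0.9562
G1 X0.00 Y26.50 E1.3616
G1 X0.00 Y8.17 E1.7426
G1 X0.50 Y7.96 E1.7539
G1 X1.33 Y7.33 E1.7756
G1 X1.96 Y6.50 E1.7972
G1 X2.36 Y5.54 E1.8188
G1 X2.50 Y4.50 E1.8407
G1 X2.36 Y3.46 E1.8625
G1 X1.96 Y2.50 E1.8841
G1 X1.33 Y1.67 E1.9057
G1 X0.50 Y1.04 E1.9274
G1 X0.00 Y0.83 E1.9387
G1 X0.00 Y0.00 E1.9559

At z = 19.4 mm: the cube (footprint 19.5×26.5) is included at this height; the cylinder at (-0.5, 12.5) does not reach this height (z outside [-1, 7.5]); the r=4 cylinder at (-1.5, 4.5) gives a regular 24-gon of circumradius 4 (constant along its height); After the difference (first − rest): starting from the 19.5×26.5 cube, the r=4 cylinder at (-1.5, 4.5) partially overlaps it — only the 13.20 mm² overlap (of its 49.69 mm²) is removed, clipping the outline — 1 connected region. The outline is a single polygon with 15 vertices. Extrusion per mm of travel: 0.25 × 0.2 / (π × 0.875²) = 0.020788. Accumulating E over each segment gives final E = 1.9559.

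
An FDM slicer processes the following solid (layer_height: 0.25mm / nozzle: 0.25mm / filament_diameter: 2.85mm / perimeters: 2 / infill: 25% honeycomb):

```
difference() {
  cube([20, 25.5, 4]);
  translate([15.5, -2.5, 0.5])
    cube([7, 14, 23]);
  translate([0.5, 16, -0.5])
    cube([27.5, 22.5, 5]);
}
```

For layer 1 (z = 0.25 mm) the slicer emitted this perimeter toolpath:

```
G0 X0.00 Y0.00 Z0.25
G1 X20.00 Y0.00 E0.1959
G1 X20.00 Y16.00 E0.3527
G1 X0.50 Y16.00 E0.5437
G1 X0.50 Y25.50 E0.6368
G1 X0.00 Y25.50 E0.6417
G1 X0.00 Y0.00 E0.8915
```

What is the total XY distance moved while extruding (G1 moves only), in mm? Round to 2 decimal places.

91.00 mm

Sum the Euclidean lengths of each G1 segment: total = 91.00 mm.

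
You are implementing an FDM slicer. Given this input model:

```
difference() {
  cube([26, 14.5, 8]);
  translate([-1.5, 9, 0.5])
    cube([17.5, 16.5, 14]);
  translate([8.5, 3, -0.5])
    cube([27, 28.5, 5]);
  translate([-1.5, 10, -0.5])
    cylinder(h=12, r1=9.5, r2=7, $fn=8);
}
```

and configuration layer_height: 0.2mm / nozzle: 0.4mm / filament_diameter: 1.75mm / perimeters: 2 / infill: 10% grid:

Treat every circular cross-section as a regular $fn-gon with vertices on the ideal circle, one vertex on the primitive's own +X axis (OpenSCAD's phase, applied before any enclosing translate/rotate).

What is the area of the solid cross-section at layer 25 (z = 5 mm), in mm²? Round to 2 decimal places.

258.36 mm²

At z = 5 mm: the 26×14.5 cube contributes its full rectangle (area 377.00 mm²); the 17.5×16.5 cube at (-1.5, 9) contributes its full rectangle (area 288.75 mm²); the cube at (8.5, 3) is absent (z outside [-0.5, 4.5]); the cone at (-1.5, 10): at t=0.458 of its height the radius interpolates to r₁+(r₂−r₁)t = 8.354, giving a regular 8-gon of that circumradius (area = (8/2)·8.354²·sin(360°/8) = 197.40 mm²); Taking the first minus the rest: starting from the 26×14.5 cube (377.00 mm²), the 17.5×16.5 cube at (-1.5, 9) partially overlaps it — only the 88.00 mm² overlap (of its 288.75 mm²) is removed, clipping the outline; the cone at (-1.5, 10) partially overlaps it — only the 30.64 mm² overlap (of its 197.40 mm²) is removed, clipping the outline — area = 258.36 mm². Overall, the cross-section is a single solid region. Net area = 258.36 mm².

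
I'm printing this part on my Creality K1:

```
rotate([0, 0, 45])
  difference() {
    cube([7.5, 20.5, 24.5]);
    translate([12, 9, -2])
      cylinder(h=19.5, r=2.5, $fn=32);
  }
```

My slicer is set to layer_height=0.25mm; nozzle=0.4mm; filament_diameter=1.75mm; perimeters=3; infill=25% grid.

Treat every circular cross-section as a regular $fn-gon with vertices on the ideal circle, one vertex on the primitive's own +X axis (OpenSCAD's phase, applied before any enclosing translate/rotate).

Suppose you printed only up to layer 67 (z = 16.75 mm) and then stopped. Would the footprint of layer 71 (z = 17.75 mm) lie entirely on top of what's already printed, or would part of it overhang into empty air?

entirely on top

Compare the two slices. At z = 16.75: the 7.5×20.5 cube contributes its full rectangle (area 153.75 mm²); the cylinder at (12, 9): section is a regular 32-gon, circumradius r=2.5 (area = (32/2)·2.500²·sin(360°/32) = 19.51 mm²); Subtracting the remaining from the first: starting from the 7.5×20.5 cube (153.75 mm²), the r=2.5 cylinder at (12, 9) misses the remaining region (no effect) — area = 153.75 mm²; (whole slice rotated 45° about Z — lengths, areas and connectivity unchanged). At z = 17.75: the cube (footprint 7.5×20.5) is included at this height (area 153.75 mm²); the cylinder at (12, 9) does not reach this height (z outside [-2, 17.5]); Subtracting the remaining from the first: none of the subtracted shapes is present at this height, so the 7.5×20.5 cube is unchanged — area = 153.75 mm²; (whole slice rotated 45° about Z — lengths, areas and connectivity unchanged). Checking containment: the cross-section at z = 17.75 is a subset of the cross-section at z = 16.75.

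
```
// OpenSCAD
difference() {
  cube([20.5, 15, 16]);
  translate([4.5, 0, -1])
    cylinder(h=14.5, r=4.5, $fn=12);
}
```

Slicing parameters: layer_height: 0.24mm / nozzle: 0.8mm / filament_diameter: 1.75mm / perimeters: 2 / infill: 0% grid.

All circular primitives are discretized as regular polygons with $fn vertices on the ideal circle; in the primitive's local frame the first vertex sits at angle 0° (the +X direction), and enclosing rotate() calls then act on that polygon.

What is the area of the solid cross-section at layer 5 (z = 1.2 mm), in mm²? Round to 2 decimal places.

At z = 1.2 mm: the cube is present — its section is the full 20.5×15 rectangle (area 307.50 mm²); the cylinder at (4.5, 0): section is a regular 12-gon, circumradius r=4.5 (area = (12/2)·4.500²·sin(360°/12) = 60.75 mm²); Subtracting the remaining from the first: starting from the 20.5×15 cube (307.50 mm²), the r=4.5 cylinder at (4.5, 0) partially overlaps it — only the 30.38 mm² overlap (of its 60.75 mm²) is removed, clipping the outline — area = 277.12 mm². Overall, the cross-section is a single solid region. Net area = 277.12 mm².

277.12 mm²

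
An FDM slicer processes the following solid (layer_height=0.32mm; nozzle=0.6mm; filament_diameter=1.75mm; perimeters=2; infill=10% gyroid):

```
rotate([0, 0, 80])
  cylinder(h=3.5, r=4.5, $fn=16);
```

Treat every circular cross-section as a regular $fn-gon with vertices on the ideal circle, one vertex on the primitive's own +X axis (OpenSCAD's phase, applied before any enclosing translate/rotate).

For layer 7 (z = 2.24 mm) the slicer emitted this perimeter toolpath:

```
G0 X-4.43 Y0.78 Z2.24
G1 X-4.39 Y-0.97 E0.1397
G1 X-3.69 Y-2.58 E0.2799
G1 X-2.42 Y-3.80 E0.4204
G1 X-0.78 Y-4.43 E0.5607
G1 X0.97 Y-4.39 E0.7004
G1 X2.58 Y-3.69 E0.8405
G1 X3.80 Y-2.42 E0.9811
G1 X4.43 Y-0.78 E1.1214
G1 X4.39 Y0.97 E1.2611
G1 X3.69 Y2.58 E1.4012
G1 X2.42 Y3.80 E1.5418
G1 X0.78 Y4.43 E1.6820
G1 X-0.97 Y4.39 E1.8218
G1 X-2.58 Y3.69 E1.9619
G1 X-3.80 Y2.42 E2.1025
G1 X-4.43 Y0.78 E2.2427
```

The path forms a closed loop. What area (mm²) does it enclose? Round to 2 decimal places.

62.01 mm²

Apply the shoelace formula to the sequence of (X, Y) vertices; enclosed area = 62.01 mm².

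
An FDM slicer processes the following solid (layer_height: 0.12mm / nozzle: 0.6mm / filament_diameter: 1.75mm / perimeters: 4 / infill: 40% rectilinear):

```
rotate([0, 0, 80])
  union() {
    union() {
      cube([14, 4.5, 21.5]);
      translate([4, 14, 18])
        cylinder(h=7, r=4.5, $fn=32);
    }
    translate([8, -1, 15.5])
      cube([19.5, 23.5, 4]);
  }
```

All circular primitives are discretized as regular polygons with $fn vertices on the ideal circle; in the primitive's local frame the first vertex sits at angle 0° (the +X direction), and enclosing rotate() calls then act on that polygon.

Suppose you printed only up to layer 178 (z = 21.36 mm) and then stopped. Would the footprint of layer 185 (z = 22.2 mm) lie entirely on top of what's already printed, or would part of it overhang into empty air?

Compare the two slices. At z = 21.36: the 14×4.5 cube contributes its full rectangle (area 63.00 mm²); the r=4.5 cylinder at (4, 14) contributes a regular 32-gon of circumradius 4.5 (area = (32/2)·4.500²·sin(360°/32) = 63.21 mm²); Combining (union): the 2 present regions are separate (no shared area or edge), so areas and boundary lengths simply add and each stays a separate island — area = 126.21 mm²; the cube at (8, -1) is not intersected at this z (z outside [15.5, 19.5]); Merging all regions: only the result so far is present, so the union is just that shape — area = 126.21 mm²; (whole slice rotated 80° about Z — lengths, areas and connectivity unchanged). At z = 22.2: the cube is not intersected at this z (z outside [0, 21.5]); the r=4.5 cylinder at (4, 14) gives a regular 32-gon of circumradius 4.5 (constant along its height) (area = (32/2)·4.500²·sin(360°/32) = 63.21 mm²); Combining (union): only the r=4.5 cylinder at (4, 14) is present, so the union is just that shape — area = 63.21 mm²; the cube at (8, -1) is not intersected at this z (z outside [15.5, 19.5]); Merging all regions: only that combined region is present, so the union is just that shape — area = 63.21 mm²; (rotated 80° about Z; rotation is an isometry so areas/perimeters/island counts are preserved). Checking containment: the cross-section at z = 22.2 is a subset of the cross-section at z = 21.36.

entirely on top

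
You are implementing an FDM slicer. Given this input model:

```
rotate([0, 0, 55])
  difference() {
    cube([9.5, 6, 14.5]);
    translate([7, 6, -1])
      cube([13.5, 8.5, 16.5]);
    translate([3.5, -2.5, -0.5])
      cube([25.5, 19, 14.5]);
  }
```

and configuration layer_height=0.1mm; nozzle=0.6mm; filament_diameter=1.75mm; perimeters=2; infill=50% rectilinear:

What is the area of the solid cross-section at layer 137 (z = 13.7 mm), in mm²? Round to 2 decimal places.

At z = 13.7 mm: the cube (footprint 9.5×6) is included at this height (area 57.00 mm²); the cube at (7, 6) is present — its section is the full 13.5×8.5 rectangle (area 114.75 mm²); the cube at (3.5, -2.5) (footprint 25.5×19) is included at this height (area 484.50 mm²); After the difference (first − rest): starting from the 9.5×6 cube (57.00 mm²), the 13.5×8.5 cube at (7, 6) misses the remaining region (no effect); the 25.5×19 cube at (3.5, -2.5) partially overlaps it — only the 36.00 mm² overlap (of its 484.50 mm²) is removed, clipping the outline — area = 21.00 mm²; (rotated 55° about Z; rotation is an isometry so areas/perimeters/island counts are preserved). Overall, the cross-section is a single solid region. Net area = 21.00 mm².

21.00 mm²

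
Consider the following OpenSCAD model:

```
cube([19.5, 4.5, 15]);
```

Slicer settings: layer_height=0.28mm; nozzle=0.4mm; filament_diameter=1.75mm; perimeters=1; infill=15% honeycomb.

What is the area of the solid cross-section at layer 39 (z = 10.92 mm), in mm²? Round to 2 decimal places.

At z = 10.92 mm: the cube is present — its section is the full 19.5×4.5 rectangle (area 87.75 mm²). Overall, the cross-section is a single solid region. Net area = 87.75 mm².

87.75 mm²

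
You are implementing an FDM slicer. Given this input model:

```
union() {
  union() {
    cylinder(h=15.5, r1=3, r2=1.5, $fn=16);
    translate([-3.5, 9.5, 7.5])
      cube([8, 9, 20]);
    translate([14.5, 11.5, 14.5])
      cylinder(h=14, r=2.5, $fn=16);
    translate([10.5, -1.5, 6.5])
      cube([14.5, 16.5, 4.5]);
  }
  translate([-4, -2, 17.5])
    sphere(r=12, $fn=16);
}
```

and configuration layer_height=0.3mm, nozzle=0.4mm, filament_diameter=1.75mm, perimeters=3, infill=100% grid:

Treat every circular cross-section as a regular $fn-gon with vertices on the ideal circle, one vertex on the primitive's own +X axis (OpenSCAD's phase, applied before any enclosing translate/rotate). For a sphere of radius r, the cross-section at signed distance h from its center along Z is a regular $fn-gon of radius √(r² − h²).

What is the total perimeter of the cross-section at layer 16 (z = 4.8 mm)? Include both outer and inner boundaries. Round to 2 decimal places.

At z = 4.8 mm: the cone: at t=0.310 of its height the radius interpolates to r₁+(r₂−r₁)t = 2.535, giving a regular 16-gon of that circumradius (perimeter = 2·16·2.535·sin(180°/16) = 15.83 mm); the cube at (-3.5, 9.5) is absent (z outside [7.5, 27.5]); the cylinder at (14.5, 11.5) is not intersected at this z (z outside [14.5, 28.5]); the cube at (10.5, -1.5) does not reach this height (z outside [6.5, 11]); Combining (union): only the cone is present, so the union is just that shape — boundary = 15.83 mm; the sphere at (-4, -2) is absent (|z−center|=12.700 > r=12); Taking the union: only the result so far is present, so the union is just that shape — boundary = 15.83 mm. Overall, the cross-section is a single solid region. Total boundary length (outer) = 15.83 mm.

15.83 mm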